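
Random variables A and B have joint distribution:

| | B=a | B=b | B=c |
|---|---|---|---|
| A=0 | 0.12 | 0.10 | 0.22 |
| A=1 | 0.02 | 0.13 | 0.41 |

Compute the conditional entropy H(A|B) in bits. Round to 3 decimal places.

Marginals: p(A) = (0.4400, 0.5600), p(B) = (0.1400, 0.2300, 0.6300).
H(A|B) = Σ p(B) · H(A|B=·).
  B=a: p=0.1400, H(A|B=a) = 0.5917
  B=b: p=0.2300, H(A|B=b) = 0.9877
  B=c: p=0.6300, H(A|B=c) = 0.9334
Weighted sum = 0.898 bits.

0.898 bits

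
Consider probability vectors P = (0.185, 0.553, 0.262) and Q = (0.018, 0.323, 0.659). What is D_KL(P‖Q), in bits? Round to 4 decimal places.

D(P‖Q) = Σ p·log₂(p/q).
  0.185·log₂(0.185/0.018) = 0.62187
  0.553·log₂(0.553/0.323) = 0.42899
  0.262·log₂(0.262/0.659) = -0.34865
D(P‖Q) = 0.7022 bits.

0.7022 bits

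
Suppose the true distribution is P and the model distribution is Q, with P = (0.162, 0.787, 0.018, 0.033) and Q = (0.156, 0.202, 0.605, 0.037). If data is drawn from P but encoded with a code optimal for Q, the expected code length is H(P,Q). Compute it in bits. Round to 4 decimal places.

H(P,Q) = −Σ p·log₂ q.
  −0.162·log₂(0.156) = 0.43422
  −0.787·log₂(0.202) = 1.81606
  −0.018·log₂(0.605) = 0.01305
  −0.033·log₂(0.037) = 0.15696
H(P,Q) = 2.4203 bits.

2.4203 bits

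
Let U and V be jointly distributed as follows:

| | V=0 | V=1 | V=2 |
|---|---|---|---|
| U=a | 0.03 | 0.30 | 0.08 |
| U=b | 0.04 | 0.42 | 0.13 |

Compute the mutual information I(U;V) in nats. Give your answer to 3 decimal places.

Marginals: p(U) = (0.4100, 0.5900), p(V) = (0.0700, 0.7200, 0.2100).
I(U;V) = Σ p(x,y)·ln[p(x,y)/(p(x)p(y))].
  (a,0): 0.03·ln(1.0453) = 0.0013
  (a,1): 0.30·ln(1.0163) = 0.0048
  (a,2): 0.08·ln(0.9292) = -0.0059
  (b,0): 0.04·ln(0.9685) = -0.0013
  (b,1): 0.42·ln(0.9887) = -0.0048
  (b,2): 0.13·ln(1.0492) = 0.0062
Sum = 0.000 nats.

0.000 nats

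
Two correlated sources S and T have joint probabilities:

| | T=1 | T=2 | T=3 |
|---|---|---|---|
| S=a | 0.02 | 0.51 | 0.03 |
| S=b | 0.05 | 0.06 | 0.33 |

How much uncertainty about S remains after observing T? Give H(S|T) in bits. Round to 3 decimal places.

0.486 bits

Chain rule: H(S|T) = H(S,T) − H(T).
Marginals: p(S) = (0.5600, 0.4400), p(T) = (0.0700, 0.5700, 0.3600).
H(S,T) = 1.7475 bits; H(T) = 1.2614 bits.
H(S|T) = 1.7475 − 1.2614 = 0.486 bits.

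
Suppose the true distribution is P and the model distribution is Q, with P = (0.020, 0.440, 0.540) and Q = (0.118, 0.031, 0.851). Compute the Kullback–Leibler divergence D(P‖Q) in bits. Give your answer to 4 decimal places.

D(P‖Q) = Σ p·log₂(p/q).
  0.020·log₂(0.020/0.118) = -0.05121
  0.440·log₂(0.440/0.031) = 1.68395
  0.540·log₂(0.540/0.851) = -0.35435
D(P‖Q) = 1.2784 bits.

1.2784 bits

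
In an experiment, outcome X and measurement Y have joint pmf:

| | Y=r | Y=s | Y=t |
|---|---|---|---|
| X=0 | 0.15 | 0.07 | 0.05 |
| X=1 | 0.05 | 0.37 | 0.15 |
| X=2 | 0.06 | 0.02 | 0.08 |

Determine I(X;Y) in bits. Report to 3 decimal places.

Marginals: p(X) = (0.2700, 0.5700, 0.1600), p(Y) = (0.2600, 0.4600, 0.2800).
I(X;Y) = H(X) + H(Y) − H(X,Y).
H(X) = 1.3953, H(Y) = 1.5348, H(X,Y) = 2.7005.
I(X;Y) = 1.3953 + 1.5348 − 2.7005 = 0.230 bits.

0.230 bits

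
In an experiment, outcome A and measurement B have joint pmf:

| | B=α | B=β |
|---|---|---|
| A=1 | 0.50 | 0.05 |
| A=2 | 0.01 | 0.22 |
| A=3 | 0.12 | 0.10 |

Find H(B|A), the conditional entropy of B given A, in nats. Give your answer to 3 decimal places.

Chain rule: H(B|A) = H(A,B) − H(A).
Marginals: p(A) = (0.5500, 0.2300, 0.2200), p(B) = (0.6300, 0.3700).
H(A,B) = 1.3602 nats; H(A) = 0.9999 nats.
H(B|A) = 1.3602 − 0.9999 = 0.360 nats.

0.360 nats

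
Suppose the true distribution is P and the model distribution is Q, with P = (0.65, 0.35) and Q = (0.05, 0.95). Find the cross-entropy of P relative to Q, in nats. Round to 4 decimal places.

H(P,Q) = −Σ p·ln q.
  −0.65·ln(0.05) = 1.94723
  −0.35·ln(0.95) = 0.01795
H(P,Q) = 1.9652 nats.

1.9652 nats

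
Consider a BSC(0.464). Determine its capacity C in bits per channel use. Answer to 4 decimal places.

Binary symmetric channel: C = 1 − h₂(ε) where h₂ is the binary entropy function.
h₂(0.464) = −0.464·log₂0.464 − 0.536·log₂0.536 = 0.9963.
C = 1 − 0.9963 = 0.0037 bits per channel use.

0.0037 bits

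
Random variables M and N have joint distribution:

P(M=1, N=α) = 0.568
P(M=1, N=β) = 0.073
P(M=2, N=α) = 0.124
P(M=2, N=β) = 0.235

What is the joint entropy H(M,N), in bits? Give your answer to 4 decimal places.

1.6036 bits

H(M,N) = −Σ p(x,y)·log₂ p(x,y) over all 4 cells.
  cell (1,α): −0.568·log₂0.568 = 0.46351
  cell (1,β): −0.073·log₂0.073 = 0.27565
  cell (2,α): −0.124·log₂0.124 = 0.37344
  cell (2,β): −0.235·log₂0.235 = 0.49098
Sum = 1.6036 bits.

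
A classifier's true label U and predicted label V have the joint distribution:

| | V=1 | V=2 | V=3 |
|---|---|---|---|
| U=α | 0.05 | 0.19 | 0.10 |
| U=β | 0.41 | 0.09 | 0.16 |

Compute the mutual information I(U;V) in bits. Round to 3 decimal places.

Marginals: p(U) = (0.3400, 0.6600), p(V) = (0.4600, 0.2800, 0.2600).
I(U;V) = Σ p(x,y)·log₂[p(x,y)/(p(x)p(y))].
  (α,1): 0.05·log₂(0.3197) = -0.0823
  (α,2): 0.19·log₂(1.9958) = 0.1894
  (α,3): 0.10·log₂(1.1312) = 0.0178
  (β,1): 0.41·log₂(1.3505) = 0.1777
  (β,2): 0.09·log₂(0.4870) = -0.0934
  (β,3): 0.16·log₂(0.9324) = -0.0162
Sum = 0.193 bits.

0.193 bits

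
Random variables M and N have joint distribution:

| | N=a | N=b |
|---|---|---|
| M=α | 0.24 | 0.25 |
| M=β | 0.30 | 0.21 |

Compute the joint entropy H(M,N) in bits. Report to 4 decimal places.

1.9880 bits

H(M,N) = −Σ p(x,y)·log₂ p(x,y) over all 4 cells.
  cell (α,a): −0.24·log₂0.24 = 0.49413
  cell (α,b): −0.25·log₂0.25 = 0.50000
  cell (β,a): −0.30·log₂0.30 = 0.52109
  cell (β,b): −0.21·log₂0.21 = 0.47282
Sum = 1.9880 bits.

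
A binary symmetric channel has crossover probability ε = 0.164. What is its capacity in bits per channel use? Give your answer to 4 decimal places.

Binary symmetric channel: C = 1 − h₂(ε) where h₂ is the binary entropy function.
h₂(0.164) = −0.164·log₂0.164 − 0.836·log₂0.836 = 0.6438.
C = 1 − 0.6438 = 0.3562 bits per channel use.

0.3562 bits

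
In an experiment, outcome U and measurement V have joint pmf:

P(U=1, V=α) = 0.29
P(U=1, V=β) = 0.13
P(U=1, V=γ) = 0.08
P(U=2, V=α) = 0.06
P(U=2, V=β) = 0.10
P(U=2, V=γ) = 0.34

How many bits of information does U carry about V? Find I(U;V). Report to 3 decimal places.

Marginals: p(U) = (0.5000, 0.5000), p(V) = (0.3500, 0.2300, 0.4200).
I(U;V) = H(U) + H(V) − H(U,V).
H(U) = 1.0000, H(V) = 1.5434, H(U,V) = 2.2970.
I(U;V) = 1.0000 + 1.5434 − 2.2970 = 0.246 bits.

0.246 bits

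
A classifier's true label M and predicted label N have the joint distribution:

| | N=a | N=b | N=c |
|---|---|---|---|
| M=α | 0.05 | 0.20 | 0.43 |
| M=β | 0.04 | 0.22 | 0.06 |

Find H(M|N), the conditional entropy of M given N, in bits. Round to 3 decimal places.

0.771 bits

Marginals: p(M) = (0.6800, 0.3200), p(N) = (0.0900, 0.4200, 0.4900).
H(M|N) = Σ p(N) · H(M|N=·).
  N=a: p=0.0900, H(M|N=a) = 0.9911
  N=b: p=0.4200, H(M|N=b) = 0.9984
  N=c: p=0.4900, H(M|N=c) = 0.5364
Weighted sum = 0.771 bits.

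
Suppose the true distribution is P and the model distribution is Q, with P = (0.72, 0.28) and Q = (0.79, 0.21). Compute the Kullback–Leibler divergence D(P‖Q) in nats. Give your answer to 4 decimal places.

0.0137 nats

D(P‖Q) = Σ p·ln(p/q).
  0.72·ln(0.72/0.79) = -0.06680
  0.28·ln(0.28/0.21) = 0.08055
D(P‖Q) = 0.0137 nats.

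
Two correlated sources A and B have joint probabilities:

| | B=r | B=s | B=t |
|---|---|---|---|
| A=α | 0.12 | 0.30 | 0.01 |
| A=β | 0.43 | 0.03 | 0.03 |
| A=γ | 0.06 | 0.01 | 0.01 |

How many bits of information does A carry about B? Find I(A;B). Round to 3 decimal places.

Marginals: p(A) = (0.4300, 0.4900, 0.0800), p(B) = (0.6100, 0.3400, 0.0500).
I(A;B) = Σ p(x,y)·log₂[p(x,y)/(p(x)p(y))].
  (α,r): 0.12·log₂(0.4575) = -0.1354
  (α,s): 0.30·log₂(2.0520) = 0.3111
  (α,t): 0.01·log₂(0.4651) = -0.0110
  (β,r): 0.43·log₂(1.4386) = 0.2256
  (β,s): 0.03·log₂(0.1801) = -0.0742
  (β,t): 0.03·log₂(1.2245) = 0.0088
  (γ,r): 0.06·log₂(1.2295) = 0.0179
  (γ,s): 0.01·log₂(0.3676) = -0.0144
  (γ,t): 0.01·log₂(2.5000) = 0.0132
Sum = 0.342 bits.

0.342 bits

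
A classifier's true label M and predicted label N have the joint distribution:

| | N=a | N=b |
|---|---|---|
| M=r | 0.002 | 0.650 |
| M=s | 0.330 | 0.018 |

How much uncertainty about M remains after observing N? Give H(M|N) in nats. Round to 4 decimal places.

0.0950 nats

Chain rule: H(M|N) = H(M,N) − H(N).
Marginals: p(M) = (0.6520, 0.3480), p(N) = (0.3320, 0.6680).
H(M,N) = 0.7306 nats; H(N) = 0.6356 nats.
H(M|N) = 0.7306 − 0.6356 = 0.0950 nats.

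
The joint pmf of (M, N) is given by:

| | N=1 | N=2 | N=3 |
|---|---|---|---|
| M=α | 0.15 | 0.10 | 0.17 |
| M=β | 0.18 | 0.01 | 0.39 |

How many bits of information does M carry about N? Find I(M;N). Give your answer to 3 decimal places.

Marginals: p(M) = (0.4200, 0.5800), p(N) = (0.3300, 0.1100, 0.5600).
I(M;N) = Σ p(x,y)·log₂[p(x,y)/(p(x)p(y))].
  (α,1): 0.15·log₂(1.0823) = 0.0171
  (α,2): 0.10·log₂(2.1645) = 0.1114
  (α,3): 0.17·log₂(0.7228) = -0.0796
  (β,1): 0.18·log₂(0.9404) = -0.0159
  (β,2): 0.01·log₂(0.1567) = -0.0267
  (β,3): 0.39·log₂(1.2007) = 0.1029
Sum = 0.109 bits.

0.109 bits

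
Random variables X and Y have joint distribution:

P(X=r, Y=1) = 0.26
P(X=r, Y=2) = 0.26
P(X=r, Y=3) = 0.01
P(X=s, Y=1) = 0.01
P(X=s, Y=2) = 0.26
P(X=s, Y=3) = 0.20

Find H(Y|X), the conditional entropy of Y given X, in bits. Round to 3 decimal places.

Marginals: p(X) = (0.5300, 0.4700), p(Y) = (0.2700, 0.5200, 0.2100).
H(Y|X) = Σ p(X) · H(Y|X=·).
  X=r: p=0.5300, H(Y|X=r) = 1.1162
  X=s: p=0.4700, H(Y|X=s) = 1.1152
Weighted sum = 1.116 bits.

1.116 bits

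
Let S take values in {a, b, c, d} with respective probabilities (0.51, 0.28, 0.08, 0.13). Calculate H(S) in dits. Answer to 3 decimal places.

0.507 dits

H(S) = −Σ p·log₁₀ p.
  −(0.51)·log₁₀(0.51) = 0.1491
  −(0.28)·log₁₀(0.28) = 0.1548
  −(0.08)·log₁₀(0.08) = 0.0878
  −(0.13)·log₁₀(0.13) = 0.1152
Sum: 0.1491 + 0.1548 + 0.0878 + 0.1152 = 0.507 dits.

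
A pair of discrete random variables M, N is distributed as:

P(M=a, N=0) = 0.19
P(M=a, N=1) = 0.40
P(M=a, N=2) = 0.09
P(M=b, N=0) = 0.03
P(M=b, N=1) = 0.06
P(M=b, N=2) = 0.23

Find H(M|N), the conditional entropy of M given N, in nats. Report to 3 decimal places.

0.456 nats

Marginals: p(M) = (0.6800, 0.3200), p(N) = (0.2200, 0.4600, 0.3200).
H(M|N) = Σ p(N) · H(M|N=·).
  N=0: p=0.2200, H(M|N=0) = 0.3983
  N=1: p=0.4600, H(M|N=1) = 0.3872
  N=2: p=0.3200, H(M|N=2) = 0.5941
Weighted sum = 0.456 nats.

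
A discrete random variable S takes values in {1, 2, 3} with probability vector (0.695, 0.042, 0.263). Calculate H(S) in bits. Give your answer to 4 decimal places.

1.0637 bits

H(S) = −Σ p·log₂ p.
  −(0.695)·log₂(0.695) = 0.36482
  −(0.042)·log₂(0.042) = 0.19209
  −(0.263)·log₂(0.263) = 0.50677
Sum: 0.36482 + 0.19209 + 0.50677 = 1.0637 bits.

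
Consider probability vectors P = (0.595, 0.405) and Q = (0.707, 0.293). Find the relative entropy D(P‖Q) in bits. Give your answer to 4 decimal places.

D(P‖Q) = Σ p·log₂(p/q).
  0.595·log₂(0.595/0.707) = -0.14805
  0.405·log₂(0.405/0.293) = 0.18914
D(P‖Q) = 0.0411 bits.

0.0411 bits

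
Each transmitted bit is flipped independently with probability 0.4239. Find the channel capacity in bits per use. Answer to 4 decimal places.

Binary symmetric channel: C = 1 − h₂(ε) where h₂ is the binary entropy function.
h₂(0.4239) = −0.4239·log₂0.4239 − 0.5761·log₂0.5761 = 0.9832.
C = 1 − 0.9832 = 0.0168 bits per channel use.

0.0168 bits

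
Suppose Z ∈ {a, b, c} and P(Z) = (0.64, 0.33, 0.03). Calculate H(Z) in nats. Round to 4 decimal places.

0.7567 nats

H(Z) = −Σ p·ln p.
  −(0.64)·ln(0.64) = 0.28562
  −(0.33)·ln(0.33) = 0.36586
  −(0.03)·ln(0.03) = 0.10520
Sum: 0.28562 + 0.36586 + 0.10520 = 0.7567 nats.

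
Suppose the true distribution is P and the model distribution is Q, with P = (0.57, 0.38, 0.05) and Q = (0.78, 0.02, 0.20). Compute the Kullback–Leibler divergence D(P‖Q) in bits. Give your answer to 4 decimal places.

D(P‖Q) = Σ p·log₂(p/q).
  0.57·log₂(0.57/0.78) = -0.25793
  0.38·log₂(0.38/0.02) = 1.61421
  0.05·log₂(0.05/0.20) = -0.10000
D(P‖Q) = 1.2563 bits.

1.2563 bits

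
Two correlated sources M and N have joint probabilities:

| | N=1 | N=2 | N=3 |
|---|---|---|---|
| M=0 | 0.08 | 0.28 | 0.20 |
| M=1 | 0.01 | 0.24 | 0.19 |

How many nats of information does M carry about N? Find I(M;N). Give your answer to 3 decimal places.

Marginals: p(M) = (0.5600, 0.4400), p(N) = (0.0900, 0.5200, 0.3900).
I(M;N) = Σ p(x,y)·ln[p(x,y)/(p(x)p(y))].
  (0,1): 0.08·ln(1.5873) = 0.0370
  (0,2): 0.28·ln(0.9615) = -0.0110
  (0,3): 0.20·ln(0.9158) = -0.0176
  (1,1): 0.01·ln(0.2525) = -0.0138
  (1,2): 0.24·ln(1.0490) = 0.0115
  (1,3): 0.19·ln(1.1072) = 0.0194
Sum = 0.025 nats.

0.025 nats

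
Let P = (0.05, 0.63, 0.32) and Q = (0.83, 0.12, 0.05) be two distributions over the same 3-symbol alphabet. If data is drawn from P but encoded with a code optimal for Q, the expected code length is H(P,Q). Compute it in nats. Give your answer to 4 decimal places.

2.3037 nats

H(P,Q) = −Σ p·ln q.
  −0.05·ln(0.83) = 0.00932
  −0.63·ln(0.12) = 1.33577
  −0.32·ln(0.05) = 0.95863
H(P,Q) = 2.3037 nats.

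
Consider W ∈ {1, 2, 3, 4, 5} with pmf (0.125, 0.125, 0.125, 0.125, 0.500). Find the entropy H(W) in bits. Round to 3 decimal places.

2.000 bits

H(W) = −Σ p·log₂ p.
  −(0.125)·log₂(0.125) = 0.3750
  −(0.125)·log₂(0.125) = 0.3750
  −(0.125)·log₂(0.125) = 0.3750
  −(0.125)·log₂(0.125) = 0.3750
  −(0.500)·log₂(0.500) = 0.5000
Sum: 0.3750 + 0.3750 + 0.3750 + 0.3750 + 0.5000 = 2.000 bits.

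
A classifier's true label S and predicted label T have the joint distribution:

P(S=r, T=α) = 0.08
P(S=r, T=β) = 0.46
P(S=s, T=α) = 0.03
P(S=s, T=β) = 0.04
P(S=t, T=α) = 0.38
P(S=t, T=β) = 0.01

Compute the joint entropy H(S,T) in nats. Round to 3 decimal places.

1.207 nats

H(S,T) = −Σ p(x,y)·ln p(x,y) over all 6 cells.
  cell (r,α): −0.08·ln0.08 = 0.2021
  cell (r,β): −0.46·ln0.46 = 0.3572
  cell (s,α): −0.03·ln0.03 = 0.1052
  cell (s,β): −0.04·ln0.04 = 0.1288
  cell (t,α): −0.38·ln0.38 = 0.3677
  cell (t,β): −0.01·ln0.01 = 0.0461
Sum = 1.207 nats.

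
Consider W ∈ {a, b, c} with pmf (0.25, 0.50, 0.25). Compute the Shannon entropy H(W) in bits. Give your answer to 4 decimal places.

1.5000 bits

H(W) = −Σ p·log₂ p.
  −(0.25)·log₂(0.25) = 0.50000
  −(0.50)·log₂(0.50) = 0.50000
  −(0.25)·log₂(0.25) = 0.50000
Sum: 0.50000 + 0.50000 + 0.50000 = 1.5000 bits.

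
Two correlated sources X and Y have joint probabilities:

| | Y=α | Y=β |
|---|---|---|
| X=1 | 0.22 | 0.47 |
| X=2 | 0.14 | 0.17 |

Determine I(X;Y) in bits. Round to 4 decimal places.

Marginals: p(X) = (0.6900, 0.3100), p(Y) = (0.3600, 0.6400).
I(X;Y) = Σ p(x,y)·log₂[p(x,y)/(p(x)p(y))].
  (1,α): 0.22·log₂(0.8857) = -0.03854
  (1,β): 0.47·log₂(1.0643) = 0.04226
  (2,α): 0.14·log₂(1.2545) = 0.04579
  (2,β): 0.17·log₂(0.8569) = -0.03789
Sum = 0.0116 bits.

0.0116 bits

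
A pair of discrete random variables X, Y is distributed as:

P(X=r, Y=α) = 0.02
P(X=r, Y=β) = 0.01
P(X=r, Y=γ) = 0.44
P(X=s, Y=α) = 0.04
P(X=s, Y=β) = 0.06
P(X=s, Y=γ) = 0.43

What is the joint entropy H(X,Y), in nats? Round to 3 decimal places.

H(X,Y) = −Σ p(x,y)·ln p(x,y) over all 6 cells.
  cell (r,α): −0.02·ln0.02 = 0.0782
  cell (r,β): −0.01·ln0.01 = 0.0461
  cell (r,γ): −0.44·ln0.44 = 0.3612
  cell (s,α): −0.04·ln0.04 = 0.1288
  cell (s,β): −0.06·ln0.06 = 0.1688
  cell (s,γ): −0.43·ln0.43 = 0.3629
Sum = 1.146 nats.

1.146 nats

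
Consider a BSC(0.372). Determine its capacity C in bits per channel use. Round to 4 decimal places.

Binary symmetric channel: C = 1 − h₂(ε) where h₂ is the binary entropy function.
h₂(0.372) = −0.372·log₂0.372 − 0.628·log₂0.628 = 0.9522.
C = 1 − 0.9522 = 0.0478 bits per channel use.

0.0478 bits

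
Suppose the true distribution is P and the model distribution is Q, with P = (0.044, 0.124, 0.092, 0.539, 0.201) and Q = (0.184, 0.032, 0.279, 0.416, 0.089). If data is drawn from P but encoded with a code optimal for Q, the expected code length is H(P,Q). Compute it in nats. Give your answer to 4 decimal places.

H(P,Q) = −Σ p·ln q.
  −0.044·ln(0.184) = 0.07448
  −0.124·ln(0.032) = 0.42681
  −0.092·ln(0.279) = 0.11744
  −0.539·ln(0.416) = 0.47274
  −0.201·ln(0.089) = 0.48624
H(P,Q) = 1.5777 nats.

1.5777 nats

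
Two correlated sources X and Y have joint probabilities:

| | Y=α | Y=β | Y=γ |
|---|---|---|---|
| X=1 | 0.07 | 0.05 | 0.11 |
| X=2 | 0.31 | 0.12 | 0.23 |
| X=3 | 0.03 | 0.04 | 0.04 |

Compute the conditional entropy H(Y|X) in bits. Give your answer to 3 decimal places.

1.503 bits

Marginals: p(X) = (0.2300, 0.6600, 0.1100), p(Y) = (0.4100, 0.2100, 0.3800).
H(Y|X) = Σ p(X) · H(Y|X=·).
  X=1: p=0.2300, H(Y|X=1) = 1.5099
  X=2: p=0.6600, H(Y|X=2) = 1.4892
  X=3: p=0.1100, H(Y|X=3) = 1.5726
Weighted sum = 1.503 bits.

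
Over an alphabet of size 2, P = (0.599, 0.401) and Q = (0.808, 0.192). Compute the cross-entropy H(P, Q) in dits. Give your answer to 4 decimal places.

0.3429 dits

H(P,Q) = −Σ p·log₁₀ q.
  −0.599·log₁₀(0.808) = 0.05546
  −0.401·log₁₀(0.192) = 0.28740
H(P,Q) = 0.3429 dits.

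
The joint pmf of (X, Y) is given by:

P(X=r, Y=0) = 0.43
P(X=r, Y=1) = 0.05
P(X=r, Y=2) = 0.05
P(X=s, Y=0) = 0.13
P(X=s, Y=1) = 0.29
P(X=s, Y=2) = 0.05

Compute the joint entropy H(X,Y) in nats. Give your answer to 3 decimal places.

H(X,Y) = −Σ p(x,y)·ln p(x,y) over all 6 cells.
  cell (r,0): −0.43·ln0.43 = 0.3629
  cell (r,1): −0.05·ln0.05 = 0.1498
  cell (r,2): −0.05·ln0.05 = 0.1498
  cell (s,0): −0.13·ln0.13 = 0.2652
  cell (s,1): −0.29·ln0.29 = 0.3590
  cell (s,2): −0.05·ln0.05 = 0.1498
Sum = 1.436 nats.

1.436 nats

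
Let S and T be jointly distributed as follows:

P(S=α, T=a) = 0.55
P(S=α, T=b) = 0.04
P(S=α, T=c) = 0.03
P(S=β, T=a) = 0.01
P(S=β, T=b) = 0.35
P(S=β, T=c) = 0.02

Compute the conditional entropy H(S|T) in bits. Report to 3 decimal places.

0.307 bits

Marginals: p(S) = (0.6200, 0.3800), p(T) = (0.5600, 0.3900, 0.0500).
H(S|T) = Σ p(T) · H(S|T=·).
  T=a: p=0.5600, H(S|T=a) = 0.1292
  T=b: p=0.3900, H(S|T=b) = 0.4771
  T=c: p=0.0500, H(S|T=c) = 0.9710
Weighted sum = 0.307 bits.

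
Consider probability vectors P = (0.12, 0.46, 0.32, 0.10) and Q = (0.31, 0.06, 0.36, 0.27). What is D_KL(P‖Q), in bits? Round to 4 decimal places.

D(P‖Q) = Σ p·log₂(p/q).
  0.12·log₂(0.12/0.31) = -0.16431
  0.46·log₂(0.46/0.06) = 1.35176
  0.32·log₂(0.32/0.36) = -0.05438
  0.10·log₂(0.10/0.27) = -0.14330
D(P‖Q) = 0.9898 bits.

0.9898 bits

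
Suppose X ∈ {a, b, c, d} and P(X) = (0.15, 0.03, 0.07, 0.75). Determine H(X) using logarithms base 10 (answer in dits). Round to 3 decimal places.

0.344 dits

H(X) = −Σ p·log₁₀ p.
  −(0.15)·log₁₀(0.15) = 0.1236
  −(0.03)·log₁₀(0.03) = 0.0457
  −(0.07)·log₁₀(0.07) = 0.0808
  −(0.75)·log₁₀(0.75) = 0.0937
Sum: 0.1236 + 0.0457 + 0.0808 + 0.0937 = 0.344 dits.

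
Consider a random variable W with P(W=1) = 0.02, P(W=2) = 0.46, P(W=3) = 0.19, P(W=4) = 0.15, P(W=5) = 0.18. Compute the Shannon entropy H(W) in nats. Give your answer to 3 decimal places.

H(W) = −Σ p·ln p.
  −(0.02)·ln(0.02) = 0.0782
  −(0.46)·ln(0.46) = 0.3572
  −(0.19)·ln(0.19) = 0.3155
  −(0.15)·ln(0.15) = 0.2846
  −(0.18)·ln(0.18) = 0.3087
Sum: 0.0782 + 0.3572 + 0.3155 + 0.2846 + 0.3087 = 1.344 nats.

1.344 nats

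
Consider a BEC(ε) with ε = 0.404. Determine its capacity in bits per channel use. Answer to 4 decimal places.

0.5960 bits

Binary erasure channel: capacity C = 1 − ε.
C = 1 − 0.404 = 0.5960 bits per channel use.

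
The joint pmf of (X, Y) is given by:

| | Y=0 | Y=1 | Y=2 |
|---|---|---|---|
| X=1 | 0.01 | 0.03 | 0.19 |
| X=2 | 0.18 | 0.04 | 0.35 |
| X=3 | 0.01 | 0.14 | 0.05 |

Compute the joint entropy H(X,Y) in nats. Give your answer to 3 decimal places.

H(X,Y) = −Σ p(x,y)·ln p(x,y) over all 9 cells.
  cell (1,0): −0.01·ln0.01 = 0.0461
  cell (1,1): −0.03·ln0.03 = 0.1052
  cell (1,2): −0.19·ln0.19 = 0.3155
  cell (2,0): −0.18·ln0.18 = 0.3087
  cell (2,1): −0.04·ln0.04 = 0.1288
  cell (2,2): −0.35·ln0.35 = 0.3674
  cell (3,0): −0.01·ln0.01 = 0.0461
  cell (3,1): −0.14·ln0.14 = 0.2753
  cell (3,2): −0.05·ln0.05 = 0.1498
Sum = 1.743 nats.

1.743 nats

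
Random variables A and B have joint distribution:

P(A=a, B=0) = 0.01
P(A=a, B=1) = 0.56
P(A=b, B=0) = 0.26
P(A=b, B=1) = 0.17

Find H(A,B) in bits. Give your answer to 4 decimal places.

H(A,B) = −Σ p(x,y)·log₂ p(x,y) over all 4 cells.
  cell (a,0): −0.01·log₂0.01 = 0.06644
  cell (a,1): −0.56·log₂0.56 = 0.46844
  cell (b,0): −0.26·log₂0.26 = 0.50529
  cell (b,1): −0.17·log₂0.17 = 0.43459
Sum = 1.4748 bits.

1.4748 bits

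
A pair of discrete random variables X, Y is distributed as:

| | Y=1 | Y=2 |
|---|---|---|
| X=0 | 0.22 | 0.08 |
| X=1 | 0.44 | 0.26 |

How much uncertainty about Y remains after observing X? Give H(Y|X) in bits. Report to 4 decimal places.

Chain rule: H(Y|X) = H(X,Y) − H(X).
Marginals: p(X) = (0.3000, 0.7000), p(Y) = (0.6600, 0.3400).
H(X,Y) = 1.7985 bits; H(X) = 0.8813 bits.
H(Y|X) = 1.7985 − 0.8813 = 0.9172 bits.

0.9172 bits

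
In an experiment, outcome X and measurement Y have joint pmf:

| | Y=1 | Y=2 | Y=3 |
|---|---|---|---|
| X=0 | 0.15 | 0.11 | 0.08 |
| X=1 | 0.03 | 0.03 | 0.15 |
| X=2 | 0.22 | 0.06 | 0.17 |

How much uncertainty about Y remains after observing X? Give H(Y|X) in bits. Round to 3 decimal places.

1.405 bits

Marginals: p(X) = (0.3400, 0.2100, 0.4500), p(Y) = (0.4000, 0.2000, 0.4000).
H(Y|X) = Σ p(X) · H(Y|X=·).
  X=0: p=0.3400, H(Y|X=0) = 1.5387
  X=1: p=0.2100, H(Y|X=1) = 1.1488
  X=2: p=0.4500, H(Y|X=2) = 1.4229
Weighted sum = 1.405 bits.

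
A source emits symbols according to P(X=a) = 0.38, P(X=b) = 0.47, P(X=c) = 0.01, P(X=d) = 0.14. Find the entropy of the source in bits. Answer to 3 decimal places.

H(X) = −Σ p·log₂ p.
  −(0.38)·log₂(0.38) = 0.5305
  −(0.47)·log₂(0.47) = 0.5120
  −(0.01)·log₂(0.01) = 0.0664
  −(0.14)·log₂(0.14) = 0.3971
Sum: 0.5305 + 0.5120 + 0.0664 + 0.3971 = 1.506 bits.

1.506 bits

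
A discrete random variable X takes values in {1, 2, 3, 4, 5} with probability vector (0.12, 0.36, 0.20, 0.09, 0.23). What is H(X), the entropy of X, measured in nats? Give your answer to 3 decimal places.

H(X) = −Σ p·ln p.
  −(0.12)·ln(0.12) = 0.2544
  −(0.36)·ln(0.36) = 0.3678
  −(0.20)·ln(0.20) = 0.3219
  −(0.09)·ln(0.09) = 0.2167
  −(0.23)·ln(0.23) = 0.3380
Sum: 0.2544 + 0.3678 + 0.3219 + 0.2167 + 0.3380 = 1.499 nats.

1.499 nats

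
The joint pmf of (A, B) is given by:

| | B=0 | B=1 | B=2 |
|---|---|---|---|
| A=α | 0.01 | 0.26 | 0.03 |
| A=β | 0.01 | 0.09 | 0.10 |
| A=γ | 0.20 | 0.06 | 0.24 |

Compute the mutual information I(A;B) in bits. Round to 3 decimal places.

Marginals: p(A) = (0.3000, 0.2000, 0.5000), p(B) = (0.2200, 0.4100, 0.3700).
I(A;B) = H(A) + H(B) − H(A,B).
H(A) = 1.4855, H(B) = 1.5387, H(A,B) = 2.6368.
I(A;B) = 1.4855 + 1.5387 − 2.6368 = 0.387 bits.

0.387 bits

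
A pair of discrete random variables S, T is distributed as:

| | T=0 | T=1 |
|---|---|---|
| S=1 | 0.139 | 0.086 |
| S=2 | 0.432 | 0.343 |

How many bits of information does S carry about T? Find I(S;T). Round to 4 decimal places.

Marginals: p(S) = (0.2250, 0.7750), p(T) = (0.5710, 0.4290).
I(S;T) = H(S) + H(T) − H(S,T).
H(S) = 0.7692, H(T) = 0.9854, H(S,T) = 1.7527.
I(S;T) = 0.7692 + 0.9854 − 1.7527 = 0.0019 bits.

0.0019 bits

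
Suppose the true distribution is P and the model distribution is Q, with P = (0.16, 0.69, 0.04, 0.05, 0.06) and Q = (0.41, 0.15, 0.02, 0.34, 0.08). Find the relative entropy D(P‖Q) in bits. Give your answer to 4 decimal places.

D(P‖Q) = Σ p·log₂(p/q).
  0.16·log₂(0.16/0.41) = -0.21721
  0.69·log₂(0.69/0.15) = 1.51913
  0.04·log₂(0.04/0.02) = 0.04000
  0.05·log₂(0.05/0.34) = -0.13828
  0.06·log₂(0.06/0.08) = -0.02490
D(P‖Q) = 1.1787 bits.

1.1787 bits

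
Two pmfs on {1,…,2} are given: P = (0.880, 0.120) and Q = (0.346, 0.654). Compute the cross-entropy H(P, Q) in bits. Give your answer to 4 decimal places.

1.4209 bits

H(P,Q) = −Σ p·log₂ q.
  −0.880·log₂(0.346) = 1.34742
  −0.120·log₂(0.654) = 0.07352
H(P,Q) = 1.4209 bits.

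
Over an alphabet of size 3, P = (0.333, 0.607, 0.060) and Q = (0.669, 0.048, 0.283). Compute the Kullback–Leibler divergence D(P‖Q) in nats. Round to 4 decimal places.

1.2148 nats

D(P‖Q) = Σ p·ln(p/q).
  0.333·ln(0.333/0.669) = -0.23231
  0.607·ln(0.607/0.048) = 1.54016
  0.060·ln(0.060/0.283) = -0.09307
D(P‖Q) = 1.2148 nats.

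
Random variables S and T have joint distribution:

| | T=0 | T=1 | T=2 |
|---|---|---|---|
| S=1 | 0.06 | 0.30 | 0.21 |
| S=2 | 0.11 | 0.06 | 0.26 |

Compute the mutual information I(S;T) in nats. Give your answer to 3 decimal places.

0.088 nats

Marginals: p(S) = (0.5700, 0.4300), p(T) = (0.1700, 0.3600, 0.4700).
I(S;T) = Σ p(x,y)·ln[p(x,y)/(p(x)p(y))].
  (1,0): 0.06·ln(0.6192) = -0.0288
  (1,1): 0.30·ln(1.4620) = 0.1139
  (1,2): 0.21·ln(0.7839) = -0.0511
  (2,0): 0.11·ln(1.5048) = 0.0450
  (2,1): 0.06·ln(0.3876) = -0.0569
  (2,2): 0.26·ln(1.2865) = 0.0655
Sum = 0.088 nats.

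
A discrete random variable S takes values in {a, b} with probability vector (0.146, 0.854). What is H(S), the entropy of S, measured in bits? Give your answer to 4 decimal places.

H(S) = −Σ p·log₂ p.
  −(0.146)·log₂(0.146) = 0.40529
  −(0.854)·log₂(0.854) = 0.19445
Sum: 0.40529 + 0.19445 = 0.5997 bits.

0.5997 bits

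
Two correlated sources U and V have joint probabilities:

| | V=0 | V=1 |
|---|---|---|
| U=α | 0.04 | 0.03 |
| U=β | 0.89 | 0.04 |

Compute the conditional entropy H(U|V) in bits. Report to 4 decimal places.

Marginals: p(U) = (0.0700, 0.9300), p(V) = (0.9300, 0.0700).
H(U|V) = Σ p(V) · H(U|V=·).
  V=0: p=0.9300, H(U|V=0) = 0.2559
  V=1: p=0.0700, H(U|V=1) = 0.9852
Weighted sum = 0.3070 bits.

0.3070 bits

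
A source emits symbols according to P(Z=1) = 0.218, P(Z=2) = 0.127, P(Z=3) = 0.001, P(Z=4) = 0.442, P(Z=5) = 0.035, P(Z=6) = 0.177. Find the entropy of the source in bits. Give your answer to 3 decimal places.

1.999 bits

H(Z) = −Σ p·log₂ p.
  −(0.218)·log₂(0.218) = 0.4791
  −(0.127)·log₂(0.127) = 0.3781
  −(0.001)·log₂(0.001) = 0.0100
  −(0.442)·log₂(0.442) = 0.5206
  −(0.035)·log₂(0.035) = 0.1693
  −(0.177)·log₂(0.177) = 0.4422
Sum: 0.4791 + 0.3781 + 0.0100 + 0.5206 + 0.1693 + 0.4422 = 1.999 bits.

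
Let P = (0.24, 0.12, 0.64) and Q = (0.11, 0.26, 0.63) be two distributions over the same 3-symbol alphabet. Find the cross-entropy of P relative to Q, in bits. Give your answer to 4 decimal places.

H(P,Q) = −Σ p·log₂ q.
  −0.24·log₂(0.11) = 0.76426
  −0.12·log₂(0.26) = 0.23321
  −0.64·log₂(0.63) = 0.42661
H(P,Q) = 1.4241 bits.

1.4241 bits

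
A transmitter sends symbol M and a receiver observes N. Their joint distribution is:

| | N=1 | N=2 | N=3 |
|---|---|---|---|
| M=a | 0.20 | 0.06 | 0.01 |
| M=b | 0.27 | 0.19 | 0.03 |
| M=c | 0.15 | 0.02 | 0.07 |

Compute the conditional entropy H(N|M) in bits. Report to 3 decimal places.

Chain rule: H(N|M) = H(M,N) − H(M).
Marginals: p(M) = (0.2700, 0.4900, 0.2400), p(N) = (0.6200, 0.2700, 0.1100).
H(M,N) = 2.6833 bits; H(M) = 1.5084 bits.
H(N|M) = 2.6833 − 1.5084 = 1.175 bits.

1.175 bits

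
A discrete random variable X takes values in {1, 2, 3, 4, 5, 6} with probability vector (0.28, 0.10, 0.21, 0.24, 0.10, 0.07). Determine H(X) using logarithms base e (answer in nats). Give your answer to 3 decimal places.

H(X) = −Σ p·ln p.
  −(0.28)·ln(0.28) = 0.3564
  −(0.10)·ln(0.10) = 0.2303
  −(0.21)·ln(0.21) = 0.3277
  −(0.24)·ln(0.24) = 0.3425
  −(0.10)·ln(0.10) = 0.2303
  −(0.07)·ln(0.07) = 0.1861
Sum: 0.3564 + 0.2303 + 0.3277 + 0.3425 + 0.2303 + 0.1861 = 1.673 nats.

1.673 nats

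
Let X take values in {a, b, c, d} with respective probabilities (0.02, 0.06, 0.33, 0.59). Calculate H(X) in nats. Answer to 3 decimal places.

H(X) = −Σ p·ln p.
  −(0.02)·ln(0.02) = 0.0782
  −(0.06)·ln(0.06) = 0.1688
  −(0.33)·ln(0.33) = 0.3659
  −(0.59)·ln(0.59) = 0.3113
Sum: 0.0782 + 0.1688 + 0.3659 + 0.3113 = 0.924 nats.

0.924 nats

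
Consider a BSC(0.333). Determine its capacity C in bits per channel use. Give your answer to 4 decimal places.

0.0820 bits

Binary symmetric channel: C = 1 − h₂(ε) where h₂ is the binary entropy function.
h₂(0.333) = −0.333·log₂0.333 − 0.667·log₂0.667 = 0.9180.
C = 1 − 0.9180 = 0.0820 bits per channel use.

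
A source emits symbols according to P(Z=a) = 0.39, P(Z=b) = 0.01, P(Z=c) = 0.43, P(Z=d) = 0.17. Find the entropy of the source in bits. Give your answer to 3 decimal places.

H(Z) = −Σ p·log₂ p.
  −(0.39)·log₂(0.39) = 0.5298
  −(0.01)·log₂(0.01) = 0.0664
  −(0.43)·log₂(0.43) = 0.5236
  −(0.17)·log₂(0.17) = 0.4346
Sum: 0.5298 + 0.0664 + 0.5236 + 0.4346 = 1.554 bits.

1.554 bits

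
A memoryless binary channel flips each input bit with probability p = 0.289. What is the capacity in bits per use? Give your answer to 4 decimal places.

0.1326 bits

Binary symmetric channel: C = 1 − h₂(ε) where h₂ is the binary entropy function.
h₂(0.289) = −0.289·log₂0.289 − 0.711·log₂0.711 = 0.8674.
C = 1 − 0.8674 = 0.1326 bits per channel use.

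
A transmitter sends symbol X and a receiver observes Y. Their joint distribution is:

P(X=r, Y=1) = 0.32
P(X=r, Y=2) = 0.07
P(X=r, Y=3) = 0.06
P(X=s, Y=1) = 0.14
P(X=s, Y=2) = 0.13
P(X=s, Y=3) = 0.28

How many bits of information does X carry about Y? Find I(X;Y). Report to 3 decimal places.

0.170 bits

Marginals: p(X) = (0.4500, 0.5500), p(Y) = (0.4600, 0.2000, 0.3400).
I(X;Y) = H(X) + H(Y) − H(X,Y).
H(X) = 0.9928, H(Y) = 1.5089, H(X,Y) = 2.3321.
I(X;Y) = 0.9928 + 1.5089 − 2.3321 = 0.170 bits.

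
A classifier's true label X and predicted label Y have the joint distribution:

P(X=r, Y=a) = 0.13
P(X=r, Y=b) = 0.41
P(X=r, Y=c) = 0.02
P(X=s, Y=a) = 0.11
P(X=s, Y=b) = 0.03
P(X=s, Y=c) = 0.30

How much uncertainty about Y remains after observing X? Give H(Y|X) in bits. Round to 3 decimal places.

Chain rule: H(Y|X) = H(X,Y) − H(X).
Marginals: p(X) = (0.5600, 0.4400), p(Y) = (0.2400, 0.4400, 0.3200).
H(X,Y) = 2.0460 bits; H(X) = 0.9896 bits.
H(Y|X) = 2.0460 − 0.9896 = 1.056 bits.

1.056 bits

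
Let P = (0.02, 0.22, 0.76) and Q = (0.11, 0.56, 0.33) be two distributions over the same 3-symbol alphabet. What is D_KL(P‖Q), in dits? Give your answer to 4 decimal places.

D(P‖Q) = Σ p·log₁₀(p/q).
  0.02·log₁₀(0.02/0.11) = -0.01481
  0.22·log₁₀(0.22/0.56) = -0.08927
  0.76·log₁₀(0.76/0.33) = 0.27535
D(P‖Q) = 0.1713 dits.

0.1713 dits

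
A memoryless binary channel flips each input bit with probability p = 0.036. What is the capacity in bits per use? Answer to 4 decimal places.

Binary symmetric channel: C = 1 − h₂(ε) where h₂ is the binary entropy function.
h₂(0.036) = −0.036·log₂0.036 − 0.964·log₂0.964 = 0.2236.
C = 1 − 0.2236 = 0.7764 bits per channel use.

0.7764 bits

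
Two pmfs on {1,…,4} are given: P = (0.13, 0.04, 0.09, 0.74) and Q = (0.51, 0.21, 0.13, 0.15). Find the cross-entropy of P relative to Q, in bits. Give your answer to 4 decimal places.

2.5066 bits

H(P,Q) = −Σ p·log₂ q.
  −0.13·log₂(0.51) = 0.12629
  −0.04·log₂(0.21) = 0.09006
  −0.09·log₂(0.13) = 0.26491
  −0.74·log₂(0.15) = 2.02535
H(P,Q) = 2.5066 bits.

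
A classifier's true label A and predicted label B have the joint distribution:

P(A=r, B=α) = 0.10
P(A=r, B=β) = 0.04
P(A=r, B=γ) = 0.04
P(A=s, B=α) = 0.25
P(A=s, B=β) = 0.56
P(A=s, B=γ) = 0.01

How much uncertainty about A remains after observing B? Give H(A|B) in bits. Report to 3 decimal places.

0.550 bits

Chain rule: H(A|B) = H(A,B) − H(B).
Marginals: p(A) = (0.1800, 0.8200), p(B) = (0.3500, 0.6000, 0.0500).
H(A,B) = 1.7386 bits; H(B) = 1.1884 bits.
H(A|B) = 1.7386 − 1.1884 = 0.550 bits.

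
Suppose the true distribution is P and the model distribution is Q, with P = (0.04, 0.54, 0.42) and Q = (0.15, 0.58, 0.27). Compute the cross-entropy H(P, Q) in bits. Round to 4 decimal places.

H(P,Q) = −Σ p·log₂ q.
  −0.04·log₂(0.15) = 0.10948
  −0.54·log₂(0.58) = 0.42437
  −0.42·log₂(0.27) = 0.79337
H(P,Q) = 1.3272 bits.

1.3272 bits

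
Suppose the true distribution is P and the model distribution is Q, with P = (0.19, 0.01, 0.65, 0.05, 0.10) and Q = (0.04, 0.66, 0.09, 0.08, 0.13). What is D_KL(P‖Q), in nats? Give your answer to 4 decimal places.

D(P‖Q) = Σ p·ln(p/q).
  0.19·ln(0.19/0.04) = 0.29605
  0.01·ln(0.01/0.66) = -0.04190
  0.65·ln(0.65/0.09) = 1.28516
  0.05·ln(0.05/0.08) = -0.02350
  0.10·ln(0.10/0.13) = -0.02624
D(P‖Q) = 1.4896 nats.

1.4896 nats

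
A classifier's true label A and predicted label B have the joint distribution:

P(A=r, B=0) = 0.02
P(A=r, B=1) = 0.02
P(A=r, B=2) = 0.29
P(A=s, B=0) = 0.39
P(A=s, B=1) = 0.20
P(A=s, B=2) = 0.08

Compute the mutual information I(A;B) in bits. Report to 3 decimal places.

Marginals: p(A) = (0.3300, 0.6700), p(B) = (0.4100, 0.2200, 0.3700).
I(A;B) = Σ p(x,y)·log₂[p(x,y)/(p(x)p(y))].
  (r,0): 0.02·log₂(0.1478) = -0.0552
  (r,1): 0.02·log₂(0.2755) = -0.0372
  (r,2): 0.29·log₂(2.3751) = 0.3619
  (s,0): 0.39·log₂(1.4197) = 0.1972
  (s,1): 0.20·log₂(1.3569) = 0.0881
  (s,2): 0.08·log₂(0.3227) = -0.1305
Sum = 0.424 bits.

0.424 bits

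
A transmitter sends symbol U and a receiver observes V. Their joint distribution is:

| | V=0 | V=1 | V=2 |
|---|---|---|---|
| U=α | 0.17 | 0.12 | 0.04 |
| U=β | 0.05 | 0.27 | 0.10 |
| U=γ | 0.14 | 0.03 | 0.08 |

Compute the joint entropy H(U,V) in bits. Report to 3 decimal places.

H(U,V) = −Σ p(x,y)·log₂ p(x,y) over all 9 cells.
  cell (α,0): −0.17·log₂0.17 = 0.4346
  cell (α,1): −0.12·log₂0.12 = 0.3671
  cell (α,2): −0.04·log₂0.04 = 0.1858
  cell (β,0): −0.05·log₂0.05 = 0.2161
  cell (β,1): −0.27·log₂0.27 = 0.5100
  cell (β,2): −0.10·log₂0.10 = 0.3322
  cell (γ,0): −0.14·log₂0.14 = 0.3971
  cell (γ,1): −0.03·log₂0.03 = 0.1518
  cell (γ,2): −0.08·log₂0.08 = 0.2915
Sum = 2.886 bits.

2.886 bits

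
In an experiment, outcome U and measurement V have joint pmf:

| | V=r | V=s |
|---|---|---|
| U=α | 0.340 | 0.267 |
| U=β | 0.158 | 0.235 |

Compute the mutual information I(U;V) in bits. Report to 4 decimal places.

0.0173 bits

Marginals: p(U) = (0.6070, 0.3930), p(V) = (0.4980, 0.5020).
I(U;V) = Σ p(x,y)·log₂[p(x,y)/(p(x)p(y))].
  (α,r): 0.340·log₂(1.1248) = 0.05767
  (α,s): 0.267·log₂(0.8762) = -0.05089
  (β,r): 0.158·log₂(0.8073) = -0.04879
  (β,s): 0.235·log₂(1.1912) = 0.05931
Sum = 0.0173 bits.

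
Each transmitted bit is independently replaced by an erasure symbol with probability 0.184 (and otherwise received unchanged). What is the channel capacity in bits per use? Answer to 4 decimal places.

Binary erasure channel: capacity C = 1 − ε.
C = 1 − 0.184 = 0.8160 bits per channel use.

0.8160 bits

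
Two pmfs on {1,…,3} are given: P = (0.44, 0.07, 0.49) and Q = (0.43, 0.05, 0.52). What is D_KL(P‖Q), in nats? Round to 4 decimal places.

0.0046 nats

D(P‖Q) = Σ p·ln(p/q).
  0.44·ln(0.44/0.43) = 0.01012
  0.07·ln(0.07/0.05) = 0.02355
  0.49·ln(0.49/0.52) = -0.02912
D(P‖Q) = 0.0046 nats.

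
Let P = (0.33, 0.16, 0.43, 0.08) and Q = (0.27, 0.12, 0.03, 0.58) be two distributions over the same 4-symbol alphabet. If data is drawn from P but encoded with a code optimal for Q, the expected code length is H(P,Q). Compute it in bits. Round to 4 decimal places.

3.3510 bits

H(P,Q) = −Σ p·log₂ q.
  −0.33·log₂(0.27) = 0.62336
  −0.16·log₂(0.12) = 0.48942
  −0.43·log₂(0.03) = 2.17532
  −0.08·log₂(0.58) = 0.06287
H(P,Q) = 3.3510 bits.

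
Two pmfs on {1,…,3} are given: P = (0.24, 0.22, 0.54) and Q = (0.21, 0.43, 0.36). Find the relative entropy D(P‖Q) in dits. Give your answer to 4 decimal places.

D(P‖Q) = Σ p·log₁₀(p/q).
  0.24·log₁₀(0.24/0.21) = 0.01392
  0.22·log₁₀(0.22/0.43) = -0.06403
  0.54·log₁₀(0.54/0.36) = 0.09509
D(P‖Q) = 0.0450 dits.

0.0450 dits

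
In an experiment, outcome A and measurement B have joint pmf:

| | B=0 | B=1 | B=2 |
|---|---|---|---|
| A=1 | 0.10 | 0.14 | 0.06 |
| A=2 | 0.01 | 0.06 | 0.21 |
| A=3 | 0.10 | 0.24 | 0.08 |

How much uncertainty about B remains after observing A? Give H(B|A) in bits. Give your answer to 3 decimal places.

Marginals: p(A) = (0.3000, 0.2800, 0.4200), p(B) = (0.2100, 0.4400, 0.3500).
H(B|A) = Σ p(A) · H(B|A=·).
  A=1: p=0.3000, H(B|A=1) = 1.5058
  A=2: p=0.2800, H(B|A=2) = 0.9592
  A=3: p=0.4200, H(B|A=3) = 1.4100
Weighted sum = 1.313 bits.

1.313 bits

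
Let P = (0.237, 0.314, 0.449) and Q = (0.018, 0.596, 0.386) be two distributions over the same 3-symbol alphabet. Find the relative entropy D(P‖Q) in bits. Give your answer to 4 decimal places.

0.6890 bits

D(P‖Q) = Σ p·log₂(p/q).
  0.237·log₂(0.237/0.018) = 0.88136
  0.314·log₂(0.314/0.596) = -0.29031
  0.449·log₂(0.449/0.386) = 0.09793
D(P‖Q) = 0.6890 bits.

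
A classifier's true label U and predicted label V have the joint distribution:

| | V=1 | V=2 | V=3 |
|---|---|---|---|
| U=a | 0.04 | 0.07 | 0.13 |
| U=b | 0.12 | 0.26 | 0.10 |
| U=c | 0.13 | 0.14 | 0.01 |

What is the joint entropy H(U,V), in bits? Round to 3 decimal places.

2.888 bits

H(U,V) = −Σ p(x,y)·log₂ p(x,y) over all 9 cells.
  cell (a,1): −0.04·log₂0.04 = 0.1858
  cell (a,2): −0.07·log₂0.07 = 0.2686
  cell (a,3): −0.13·log₂0.13 = 0.3826
  cell (b,1): −0.12·log₂0.12 = 0.3671
  cell (b,2): −0.26·log₂0.26 = 0.5053
  cell (b,3): −0.10·log₂0.10 = 0.3322
  cell (c,1): −0.13·log₂0.13 = 0.3826
  cell (c,2): −0.14·log₂0.14 = 0.3971
  cell (c,3): −0.01·log₂0.01 = 0.0664
Sum = 2.888 bits.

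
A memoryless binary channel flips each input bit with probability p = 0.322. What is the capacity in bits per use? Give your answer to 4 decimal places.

Binary symmetric channel: C = 1 − h₂(ε) where h₂ is the binary entropy function.
h₂(0.322) = −0.322·log₂0.322 − 0.678·log₂0.678 = 0.9065.
C = 1 − 0.9065 = 0.0935 bits per channel use.

0.0935 bits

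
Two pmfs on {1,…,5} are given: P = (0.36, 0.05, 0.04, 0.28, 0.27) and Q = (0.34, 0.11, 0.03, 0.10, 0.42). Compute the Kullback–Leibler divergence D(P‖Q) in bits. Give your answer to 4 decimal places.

0.2332 bits

D(P‖Q) = Σ p·log₂(p/q).
  0.36·log₂(0.36/0.34) = 0.02969
  0.05·log₂(0.05/0.11) = -0.05688
  0.04·log₂(0.04/0.03) = 0.01660
  0.28·log₂(0.28/0.10) = 0.41592
  0.27·log₂(0.27/0.42) = -0.17211
D(P‖Q) = 0.2332 bits.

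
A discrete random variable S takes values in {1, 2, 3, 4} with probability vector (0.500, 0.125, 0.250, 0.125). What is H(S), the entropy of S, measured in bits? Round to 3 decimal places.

H(S) = −Σ p·log₂ p.
  −(0.500)·log₂(0.500) = 0.5000
  −(0.125)·log₂(0.125) = 0.3750
  −(0.250)·log₂(0.250) = 0.5000
  −(0.125)·log₂(0.125) = 0.3750
Sum: 0.5000 + 0.3750 + 0.5000 + 0.3750 = 1.750 bits.

1.750 bits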